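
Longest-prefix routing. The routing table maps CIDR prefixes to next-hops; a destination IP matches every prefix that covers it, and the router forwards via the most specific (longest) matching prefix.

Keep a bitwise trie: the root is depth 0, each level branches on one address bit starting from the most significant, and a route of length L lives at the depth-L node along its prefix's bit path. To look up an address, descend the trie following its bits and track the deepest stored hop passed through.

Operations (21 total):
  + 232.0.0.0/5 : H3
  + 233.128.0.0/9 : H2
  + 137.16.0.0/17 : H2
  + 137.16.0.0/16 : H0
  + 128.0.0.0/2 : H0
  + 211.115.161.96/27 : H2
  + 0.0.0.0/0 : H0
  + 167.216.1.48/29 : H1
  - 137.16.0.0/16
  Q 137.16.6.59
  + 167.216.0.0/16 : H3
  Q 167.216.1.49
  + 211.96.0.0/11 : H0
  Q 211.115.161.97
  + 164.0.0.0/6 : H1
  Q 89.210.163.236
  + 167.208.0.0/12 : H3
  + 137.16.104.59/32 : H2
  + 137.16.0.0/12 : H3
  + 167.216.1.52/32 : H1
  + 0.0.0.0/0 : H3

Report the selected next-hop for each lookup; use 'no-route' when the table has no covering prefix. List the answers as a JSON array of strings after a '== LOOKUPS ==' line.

Trace:
  add 232.0.0.0/5 -> H3 at depth 5
  add 233.128.0.0/9 -> H2 at depth 9
  add 137.16.0.0/17 -> H2 at depth 17
  add 137.16.0.0/16 -> H0 at depth 16
  add 128.0.0.0/2 -> H0 at depth 2
  add 211.115.161.96/27 -> H2 at depth 27
  add 0.0.0.0/0 -> H0 at depth 0
  add 167.216.1.48/29 -> H1 at depth 29
  - 137.16.0.0/16 clear@16
  ? 137.16.6.59  path d0:H0→d1:-→d2:H0→d3:-→d4:-→d5:-→d6:-→d7:-→d8:-→d9:-→d10:-→d11:-→d12:-→d13:-→d14:-→d15:-→d16:-→d17:H2  best=H2
  add 167.216.0.0/16 -> H3 at depth 16
  ? 167.216.1.49  path d0:H0→d1:-→d2:H0→d3:-→d4:-→d5:-→d6:-→d7:-→d8:-→d9:-→d10:-→d11:-→d12:-→d13:-→d14:-→d15:-→d16:H3→d17:-→d18:-→d19:-→d20:-→d21:-→d22:-→d23:-→d24:-→d25:-→d26:-→d27:-→d28:-→d29:H1  best=H1
  add 211.96.0.0/11 -> H0 at depth 11
  ? 211.115.161.97  path d0:H0→d1:-→d2:-→d3:-→d4:-→d5:-→d6:-→d7:-→d8:-→d9:-→d10:-→d11:H0→d12:-→d13:-→d14:-→d15:-→d16:-→d17:-→d18:-→d19:-→d20:-→d21:-→d22:-→d23:-→d24:-→d25:-→d26:-→d27:H2  best=H2
  add 164.0.0.0/6 -> H1 at depth 6
  ? 89.210.163.236  path d0:H0  best=H0
  add 167.208.0.0/12 -> H3 at depth 12
  add 137.16.104.59/32 -> H2 at depth 32
  add 137.16.0.0/12 -> H3 at depth 12
  add 167.216.1.52/32 -> H1 at depth 32
  add 0.0.0.0/0 -> H3 at depth 0

== LOOKUPS ==
["H2","H1","H2","H0"]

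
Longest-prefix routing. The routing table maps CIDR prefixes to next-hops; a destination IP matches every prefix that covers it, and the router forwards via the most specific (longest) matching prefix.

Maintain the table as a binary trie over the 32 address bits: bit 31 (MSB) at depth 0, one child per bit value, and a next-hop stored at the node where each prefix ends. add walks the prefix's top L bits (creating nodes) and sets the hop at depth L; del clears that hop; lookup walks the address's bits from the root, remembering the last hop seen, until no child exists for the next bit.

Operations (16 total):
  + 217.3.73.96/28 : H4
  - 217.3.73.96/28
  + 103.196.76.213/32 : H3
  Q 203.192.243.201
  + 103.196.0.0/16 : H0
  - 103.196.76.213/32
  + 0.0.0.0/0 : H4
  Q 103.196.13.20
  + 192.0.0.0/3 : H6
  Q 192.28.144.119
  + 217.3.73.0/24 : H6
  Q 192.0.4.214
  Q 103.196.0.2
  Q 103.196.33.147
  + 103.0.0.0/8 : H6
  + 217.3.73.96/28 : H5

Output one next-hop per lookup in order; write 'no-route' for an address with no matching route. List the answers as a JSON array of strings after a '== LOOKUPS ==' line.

Apply in order:
  add 217.3.73.96/28 -> H4 at depth 28
  del 217.3.73.96/28 (clear depth 28)
  add 103.196.76.213/32 -> H3 at depth 32
  lookup 203.192.243.201: bits 110 walk d0:-→d1:-→d2:-→d3:- -> no-route
  add 103.196.0.0/16 -> H0 at depth 16
  del 103.196.76.213/32 (clear depth 32)
  add 0.0.0.0/0 -> H4 at depth 0
  lookup 103.196.13.20: bits 01100111110001000 walk d0:H4→d1:-→d2:-→d3:-→d4:-→d5:-→d6:-→d7:-→d8:-→d9:-→d10:-→d11:-→d12:-→d13:-→d14:-→d15:-→d16:H0→d17:- -> H0
  add 192.0.0.0/3 -> H6 at depth 3
  lookup 192.28.144.119: bits 110 walk d0:H4→d1:-→d2:-→d3:H6 -> H6
  add 217.3.73.0/24 -> H6 at depth 24
  lookup 192.0.4.214: bits 110 walk d0:H4→d1:-→d2:-→d3:H6 -> H6
  lookup 103.196.0.2: bits 01100111110001000 walk d0:H4→d1:-→d2:-→d3:-→d4:-→d5:-→d6:-→d7:-→d8:-→d9:-→d10:-→d11:-→d12:-→d13:-→d14:-→d15:-→d16:H0→d17:- -> H0
  lookup 103.196.33.147: bits 01100111110001000 walk d0:H4→d1:-→d2:-→d3:-→d4:-→d5:-→d6:-→d7:-→d8:-→d9:-→d10:-→d11:-→d12:-→d13:-→d14:-→d15:-→d16:H0→d17:- -> H0
  add 103.0.0.0/8 -> H6 at depth 8
  add 217.3.73.96/28 -> H5 at depth 28

== LOOKUPS ==
["no-route","H0","H6","H6","H0","H0"]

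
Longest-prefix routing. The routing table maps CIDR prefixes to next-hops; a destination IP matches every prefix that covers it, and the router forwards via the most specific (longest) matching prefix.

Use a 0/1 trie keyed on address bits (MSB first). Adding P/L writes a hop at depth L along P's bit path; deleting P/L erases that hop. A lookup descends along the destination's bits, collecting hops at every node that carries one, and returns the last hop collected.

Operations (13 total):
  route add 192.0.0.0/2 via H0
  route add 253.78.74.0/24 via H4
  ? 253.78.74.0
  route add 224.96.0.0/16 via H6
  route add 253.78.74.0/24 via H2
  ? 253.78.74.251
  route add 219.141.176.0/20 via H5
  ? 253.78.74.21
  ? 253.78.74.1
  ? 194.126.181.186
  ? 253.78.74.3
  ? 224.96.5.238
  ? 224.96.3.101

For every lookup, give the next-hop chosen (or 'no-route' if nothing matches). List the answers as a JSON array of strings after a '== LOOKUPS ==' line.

Trace:
  add 192.0.0.0/2 -> H0 at depth 2
  add 253.78.74.0/24 -> H4 at depth 24
  Q 253.78.74.0: descend 111111010100111001001010 ; hops seen [H0,H4] ; pick H4
  add 224.96.0.0/16 -> H6 at depth 16
  add 253.78.74.0/24 -> H2 at depth 24
  Q 253.78.74.251: descend 111111010100111001001010 ; hops seen [H0,H2] ; pick H2
  add 219.141.176.0/20 -> H5 at depth 20
  Q 253.78.74.21: descend 111111010100111001001010 ; hops seen [H0,H2] ; pick H2
  Q 253.78.74.1: descend 111111010100111001001010 ; hops seen [H0,H2] ; pick H2
  Q 194.126.181.186: descend 110 ; hops seen [H0] ; pick H0
  Q 253.78.74.3: descend 111111010100111001001010 ; hops seen [H0,H2] ; pick H2
  Q 224.96.5.238: descend 1110000001100000 ; hops seen [H0,H6] ; pick H6
  Q 224.96.3.101: descend 1110000001100000 ; hops seen [H0,H6] ; pick H6

== LOOKUPS ==
["H4","H2","H2","H2","H0","H2","H6","H6"]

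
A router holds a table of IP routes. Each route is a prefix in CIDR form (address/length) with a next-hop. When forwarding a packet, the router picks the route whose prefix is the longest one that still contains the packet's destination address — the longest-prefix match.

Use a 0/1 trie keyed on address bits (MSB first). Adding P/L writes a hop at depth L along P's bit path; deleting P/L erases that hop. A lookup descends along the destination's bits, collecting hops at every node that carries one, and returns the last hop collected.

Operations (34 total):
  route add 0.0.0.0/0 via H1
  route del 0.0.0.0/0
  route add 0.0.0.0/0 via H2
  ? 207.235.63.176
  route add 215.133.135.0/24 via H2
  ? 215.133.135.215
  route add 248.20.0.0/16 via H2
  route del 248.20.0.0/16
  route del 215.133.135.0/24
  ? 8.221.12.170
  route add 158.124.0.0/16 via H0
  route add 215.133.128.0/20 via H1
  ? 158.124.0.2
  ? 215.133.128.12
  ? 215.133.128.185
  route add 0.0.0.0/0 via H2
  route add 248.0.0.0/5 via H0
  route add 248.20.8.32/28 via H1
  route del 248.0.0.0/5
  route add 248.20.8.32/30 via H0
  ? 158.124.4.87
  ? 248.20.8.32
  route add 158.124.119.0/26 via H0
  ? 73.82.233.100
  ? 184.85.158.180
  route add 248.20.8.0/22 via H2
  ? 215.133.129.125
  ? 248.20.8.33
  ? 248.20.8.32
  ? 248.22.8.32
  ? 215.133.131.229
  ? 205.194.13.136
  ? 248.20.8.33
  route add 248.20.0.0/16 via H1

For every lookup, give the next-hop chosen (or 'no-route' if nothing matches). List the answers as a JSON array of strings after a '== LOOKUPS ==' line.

Process each operation:
  + 0.0.0.0/0 (H1) depth=0
  del 0.0.0.0/0 (clear depth 0)
  + 0.0.0.0/0 (H2) depth=0
  Q 207.235.63.176: descend ε ; hops seen [H2] ; pick H2
  + 215.133.135.0/24 (H2) depth=24
  Q 215.133.135.215: descend 110101111000010110000111 ; hops seen [H2,H2] ; pick H2
  + 248.20.0.0/16 (H2) depth=16
  del 248.20.0.0/16 (clear depth 16)
  del 215.133.135.0/24 (clear depth 24)
  Q 8.221.12.170: descend ε ; hops seen [H2] ; pick H2
  + 158.124.0.0/16 (H0) depth=16
  + 215.133.128.0/20 (H1) depth=20
  Q 158.124.0.2: descend 1001111001111100 ; hops seen [H2,H0] ; pick H0
  Q 215.133.128.12: descend 110101111000010110000 ; hops seen [H2,H1] ; pick H1
  Q 215.133.128.185: descend 110101111000010110000 ; hops seen [H2,H1] ; pick H1
  + 0.0.0.0/0 (H2) depth=0
  + 248.0.0.0/5 (H0) depth=5
  + 248.20.8.32/28 (H1) depth=28
  del 248.0.0.0/5 (clear depth 5)
  + 248.20.8.32/30 (H0) depth=30
  Q 158.124.4.87: descend 1001111001111100 ; hops seen [H2,H0] ; pick H0
  Q 248.20.8.32: descend 111110000001010000001000001000 ; hops seen [H2,H1,H0] ; pick H0
  + 158.124.119.0/26 (H0) depth=26
  Q 73.82.233.100: descend ε ; hops seen [H2] ; pick H2
  Q 184.85.158.180: descend 10 ; hops seen [H2] ; pick H2
  + 248.20.8.0/22 (H2) depth=22
  Q 215.133.129.125: descend 110101111000010110000 ; hops seen [H2,H1] ; pick H1
  Q 248.20.8.33: descend 111110000001010000001000001000 ; hops seen [H2,H2,H1,H0] ; pick H0
  Q 248.20.8.32: descend 111110000001010000001000001000 ; hops seen [H2,H2,H1,H0] ; pick H0
  Q 248.22.8.32: descend 11111000000101 ; hops seen [H2] ; pick H2
  Q 215.133.131.229: descend 110101111000010110000 ; hops seen [H2,H1] ; pick H1
  Q 205.194.13.136: descend 110 ; hops seen [H2] ; pick H2
  Q 248.20.8.33: descend 111110000001010000001000001000 ; hops seen [H2,H2,H1,H0] ; pick H0
  + 248.20.0.0/16 (H1) depth=16

== LOOKUPS ==
["H2","H2","H2","H0","H1","H1","H0","H0","H2","H2","H1","H0","H0","H2","H1","H2","H0"]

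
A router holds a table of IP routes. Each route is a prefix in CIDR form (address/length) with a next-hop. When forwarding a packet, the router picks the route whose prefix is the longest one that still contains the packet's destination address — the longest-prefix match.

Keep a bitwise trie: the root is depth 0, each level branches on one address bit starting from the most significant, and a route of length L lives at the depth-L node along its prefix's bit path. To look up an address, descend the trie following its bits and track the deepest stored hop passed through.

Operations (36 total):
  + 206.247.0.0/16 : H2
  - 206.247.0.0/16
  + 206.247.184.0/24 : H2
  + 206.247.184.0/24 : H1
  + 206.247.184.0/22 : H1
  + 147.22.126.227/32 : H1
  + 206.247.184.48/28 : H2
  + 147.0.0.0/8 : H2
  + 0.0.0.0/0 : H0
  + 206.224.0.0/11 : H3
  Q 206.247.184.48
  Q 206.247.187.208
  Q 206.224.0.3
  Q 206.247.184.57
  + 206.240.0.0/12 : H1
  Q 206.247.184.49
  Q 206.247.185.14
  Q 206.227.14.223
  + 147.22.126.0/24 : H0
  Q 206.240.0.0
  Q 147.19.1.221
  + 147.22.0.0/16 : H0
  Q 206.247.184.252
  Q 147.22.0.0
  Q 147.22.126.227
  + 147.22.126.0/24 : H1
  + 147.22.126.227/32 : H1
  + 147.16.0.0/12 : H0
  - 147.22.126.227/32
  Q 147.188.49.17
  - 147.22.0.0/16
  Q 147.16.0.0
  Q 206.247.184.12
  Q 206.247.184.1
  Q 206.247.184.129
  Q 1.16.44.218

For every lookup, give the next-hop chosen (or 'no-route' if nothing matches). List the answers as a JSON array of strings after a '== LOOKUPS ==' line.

Trace:
  + 206.247.0.0/16 (H2) depth=16
  - 206.247.0.0/16 clear@16
  + 206.247.184.0/24 (H2) depth=24
  + 206.247.184.0/24 (H1) depth=24
  + 206.247.184.0/22 (H1) depth=22
  + 147.22.126.227/32 (H1) depth=32
  + 206.247.184.48/28 (H2) depth=28
  + 147.0.0.0/8 (H2) depth=8
  + 0.0.0.0/0 (H0) depth=0
  + 206.224.0.0/11 (H3) depth=11
  Q 206.247.184.48: descend 1100111011110111101110000011 ; hops seen [H0,H3,H1,H1,H2] ; pick H2
  Q 206.247.187.208: descend 1100111011110111101110 ; hops seen [H0,H3,H1] ; pick H1
  Q 206.224.0.3: descend 11001110111 ; hops seen [H0,H3] ; pick H3
  Q 206.247.184.57: descend 1100111011110111101110000011 ; hops seen [H0,H3,H1,H1,H2] ; pick H2
  + 206.240.0.0/12 (H1) depth=12
  Q 206.247.184.49: descend 1100111011110111101110000011 ; hops seen [H0,H3,H1,H1,H1,H2] ; pick H2
  Q 206.247.185.14: descend 11001110111101111011100 ; hops seen [H0,H3,H1,H1] ; pick H1
  Q 206.227.14.223: descend 11001110111 ; hops seen [H0,H3] ; pick H3
  + 147.22.126.0/24 (H0) depth=24
  Q 206.240.0.0: descend 1100111011110 ; hops seen [H0,H3,H1] ; pick H1
  Q 147.19.1.221: descend 1001001100010 ; hops seen [H0,H2] ; pick H2
  + 147.22.0.0/16 (H0) depth=16
  Q 206.247.184.252: descend 110011101111011110111000 ; hops seen [H0,H3,H1,H1,H1] ; pick H1
  Q 147.22.0.0: descend 10010011000101100 ; hops seen [H0,H2,H0] ; pick H0
  Q 147.22.126.227: descend 10010011000101100111111011100011 ; hops seen [H0,H2,H0,H0,H1] ; pick H1
  + 147.22.126.0/24 (H1) depth=24
  + 147.22.126.227/32 (H1) depth=32
  + 147.16.0.0/12 (H0) depth=12
  - 147.22.126.227/32 clear@32
  Q 147.188.49.17: descend 10010011 ; hops seen [H0,H2] ; pick H2
  - 147.22.0.0/16 clear@16
  Q 147.16.0.0: descend 1001001100010 ; hops seen [H0,H2,H0] ; pick H0
  Q 206.247.184.12: descend 11001110111101111011100000 ; hops seen [H0,H3,H1,H1,H1] ; pick H1
  Q 206.247.184.1: descend 11001110111101111011100000 ; hops seen [H0,H3,H1,H1,H1] ; pick H1
  Q 206.247.184.129: descend 110011101111011110111000 ; hops seen [H0,H3,H1,H1,H1] ; pick H1
  Q 1.16.44.218: descend ε ; hops seen [H0] ; pick H0

== LOOKUPS ==
["H2","H1","H3","H2","H2","H1","H3","H1","H2","H1","H0","H1","H2","H0","H1","H1","H1","H0"]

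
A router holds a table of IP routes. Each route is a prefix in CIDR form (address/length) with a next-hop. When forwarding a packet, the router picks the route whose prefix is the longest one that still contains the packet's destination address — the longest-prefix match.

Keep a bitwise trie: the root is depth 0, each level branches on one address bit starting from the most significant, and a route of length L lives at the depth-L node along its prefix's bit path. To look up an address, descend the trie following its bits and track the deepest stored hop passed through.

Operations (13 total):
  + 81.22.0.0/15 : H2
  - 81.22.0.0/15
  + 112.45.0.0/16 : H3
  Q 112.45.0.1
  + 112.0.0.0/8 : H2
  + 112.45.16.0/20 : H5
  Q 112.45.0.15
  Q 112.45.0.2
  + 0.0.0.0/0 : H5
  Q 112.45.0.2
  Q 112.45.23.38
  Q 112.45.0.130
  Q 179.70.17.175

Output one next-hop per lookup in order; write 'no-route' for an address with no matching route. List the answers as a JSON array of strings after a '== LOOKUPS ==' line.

Trace:
  + 81.22.0.0/15 (H2) depth=15
  - 81.22.0.0/15 clear@15
  + 112.45.0.0/16 (H3) depth=16
  Q 112.45.0.1: descend 0111000000101101 ; hops seen [H3] ; pick H3
  + 112.0.0.0/8 (H2) depth=8
  + 112.45.16.0/20 (H5) depth=20
  Q 112.45.0.15: descend 0111000000101101000 ; hops seen [H2,H3] ; pick H3
  Q 112.45.0.2: descend 0111000000101101000 ; hops seen [H2,H3] ; pick H3
  + 0.0.0.0/0 (H5) depth=0
  Q 112.45.0.2: descend 0111000000101101000 ; hops seen [H5,H2,H3] ; pick H3
  Q 112.45.23.38: descend 01110000001011010001 ; hops seen [H5,H2,H3,H5] ; pick H5
  Q 112.45.0.130: descend 0111000000101101000 ; hops seen [H5,H2,H3] ; pick H3
  Q 179.70.17.175: descend ε ; hops seen [H5] ; pick H5

== LOOKUPS ==
["H3","H3","H3","H3","H5","H3","H5"]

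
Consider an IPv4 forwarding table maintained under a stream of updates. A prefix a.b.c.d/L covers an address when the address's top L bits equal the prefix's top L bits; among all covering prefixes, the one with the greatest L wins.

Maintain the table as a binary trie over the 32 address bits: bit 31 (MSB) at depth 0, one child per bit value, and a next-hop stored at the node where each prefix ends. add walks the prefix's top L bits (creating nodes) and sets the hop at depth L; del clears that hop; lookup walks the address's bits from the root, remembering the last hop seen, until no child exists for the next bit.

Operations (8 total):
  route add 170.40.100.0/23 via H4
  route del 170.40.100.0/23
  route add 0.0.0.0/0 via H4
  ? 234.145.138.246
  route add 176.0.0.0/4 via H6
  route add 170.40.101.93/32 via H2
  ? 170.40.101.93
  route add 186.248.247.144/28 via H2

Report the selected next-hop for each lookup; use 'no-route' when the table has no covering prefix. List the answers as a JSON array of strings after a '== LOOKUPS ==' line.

Process each operation:
  + 170.40.100.0/23 (H4) depth=23
  - 170.40.100.0/23 clear@23
  + 0.0.0.0/0 (H4) depth=0
  lookup 234.145.138.246: bits 1 walk d0:H4→d1:- -> H4
  + 176.0.0.0/4 (H6) depth=4
  + 170.40.101.93/32 (H2) depth=32
  lookup 170.40.101.93: bits 10101010001010000110010101011101 walk d0:H4→d1:-→d2:-→d3:-→d4:-→d5:-→d6:-→d7:-→d8:-→d9:-→d10:-→d11:-→d12:-→d13:-→d14:-→d15:-→d16:-→d17:-→d18:-→d19:-→d20:-→d21:-→d22:-→d23:-→d24:-→d25:-→d26:-→d27:-→d28:-→d29:-→d30:-→d31:-→d32:H2 -> H2
  + 186.248.247.144/28 (H2) depth=28

== LOOKUPS ==
["H4","H2"]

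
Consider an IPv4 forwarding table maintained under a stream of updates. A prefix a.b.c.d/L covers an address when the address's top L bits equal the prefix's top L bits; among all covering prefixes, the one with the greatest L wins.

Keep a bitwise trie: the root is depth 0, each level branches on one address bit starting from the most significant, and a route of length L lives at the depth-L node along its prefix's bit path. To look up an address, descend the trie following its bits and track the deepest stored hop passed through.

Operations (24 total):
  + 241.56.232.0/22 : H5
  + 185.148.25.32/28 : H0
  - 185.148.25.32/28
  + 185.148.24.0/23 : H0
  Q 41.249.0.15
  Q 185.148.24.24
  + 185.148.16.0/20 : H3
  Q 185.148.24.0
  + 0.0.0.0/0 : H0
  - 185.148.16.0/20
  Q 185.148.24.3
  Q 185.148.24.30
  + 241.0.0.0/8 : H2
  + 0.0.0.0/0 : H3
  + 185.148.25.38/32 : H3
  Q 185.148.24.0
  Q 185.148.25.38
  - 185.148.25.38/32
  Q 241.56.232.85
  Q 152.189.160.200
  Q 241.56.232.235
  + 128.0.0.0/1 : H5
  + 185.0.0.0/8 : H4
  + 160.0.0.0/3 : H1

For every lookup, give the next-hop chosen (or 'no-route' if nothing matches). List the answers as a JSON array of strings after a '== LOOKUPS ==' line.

Trace:
  add 241.56.232.0/22 -> H5 at depth 22
  add 185.148.25.32/28 -> H0 at depth 28
  del 185.148.25.32/28 (clear depth 28)
  add 185.148.24.0/23 -> H0 at depth 23
  lookup 41.249.0.15: bits ε walk d0:- -> no-route
  lookup 185.148.24.24: bits 10111001100101000001100 walk d0:-→d1:-→d2:-→d3:-→d4:-→d5:-→d6:-→d7:-→d8:-→d9:-→d10:-→d11:-→d12:-→d13:-→d14:-→d15:-→d16:-→d17:-→d18:-→d19:-→d20:-→d21:-→d22:-→d23:H0 -> H0
  add 185.148.16.0/20 -> H3 at depth 20
  lookup 185.148.24.0: bits 10111001100101000001100 walk d0:-→d1:-→d2:-→d3:-→d4:-→d5:-→d6:-→d7:-→d8:-→d9:-→d10:-→d11:-→d12:-→d13:-→d14:-→d15:-→d16:-→d17:-→d18:-→d19:-→d20:H3→d21:-→d22:-→d23:H0 -> H0
  add 0.0.0.0/0 -> H0 at depth 0
  del 185.148.16.0/20 (clear depth 20)
  lookup 185.148.24.3: bits 10111001100101000001100 walk d0:H0→d1:-→d2:-→d3:-→d4:-→d5:-→d6:-→d7:-→d8:-→d9:-→d10:-→d11:-→d12:-→d13:-→d14:-→d15:-→d16:-→d17:-→d18:-→d19:-→d20:-→d21:-→d22:-→d23:H0 -> H0
  lookup 185.148.24.30: bits 10111001100101000001100 walk d0:H0→d1:-→d2:-→d3:-→d4:-→d5:-→d6:-→d7:-→d8:-→d9:-→d10:-→d11:-→d12:-→d13:-→d14:-→d15:-→d16:-→d17:-→d18:-→d19:-→d20:-→d21:-→d22:-→d23:H0 -> H0
  add 241.0.0.0/8 -> H2 at depth 8
  add 0.0.0.0/0 -> H3 at depth 0
  add 185.148.25.38/32 -> H3 at depth 32
  lookup 185.148.24.0: bits 10111001100101000001100 walk d0:H3→d1:-→d2:-→d3:-→d4:-→d5:-→d6:-→d7:-→d8:-→d9:-→d10:-→d11:-→d12:-→d13:-→d14:-→d15:-→d16:-→d17:-→d18:-→d19:-→d20:-→d21:-→d22:-→d23:H0 -> H0
  lookup 185.148.25.38: bits 10111001100101000001100100100110 walk d0:H3→d1:-→d2:-→d3:-→d4:-→d5:-→d6:-→d7:-→d8:-→d9:-→d10:-→d11:-→d12:-→d13:-→d14:-→d15:-→d16:-→d17:-→d18:-→d19:-→d20:-→d21:-→d22:-→d23:H0→d24:-→d25:-→d26:-→d27:-→d28:-→d29:-→d30:-→d31:-→d32:H3 -> H3
  del 185.148.25.38/32 (clear depth 32)
  lookup 241.56.232.85: bits 1111000100111000111010 walk d0:H3→d1:-→d2:-→d3:-→d4:-→d5:-→d6:-→d7:-→d8:H2→d9:-→d10:-→d11:-→d12:-→d13:-→d14:-→d15:-→d16:-→d17:-→d18:-→d19:-→d20:-→d21:-→d22:H5 -> H5
  lookup 152.189.160.200: bits 10 walk d0:H3→d1:-→d2:- -> H3
  lookup 241.56.232.235: bits 1111000100111000111010 walk d0:H3→d1:-→d2:-→d3:-→d4:-→d5:-→d6:-→d7:-→d8:H2→d9:-→d10:-→d11:-→d12:-→d13:-→d14:-→d15:-→d16:-→d17:-→d18:-→d19:-→d20:-→d21:-→d22:H5 -> H5
  add 128.0.0.0/1 -> H5 at depth 1
  add 185.0.0.0/8 -> H4 at depth 8
  add 160.0.0.0/3 -> H1 at depth 3

== LOOKUPS ==
["no-route","H0","H0","H0","H0","H0","H3","H5","H3","H5"]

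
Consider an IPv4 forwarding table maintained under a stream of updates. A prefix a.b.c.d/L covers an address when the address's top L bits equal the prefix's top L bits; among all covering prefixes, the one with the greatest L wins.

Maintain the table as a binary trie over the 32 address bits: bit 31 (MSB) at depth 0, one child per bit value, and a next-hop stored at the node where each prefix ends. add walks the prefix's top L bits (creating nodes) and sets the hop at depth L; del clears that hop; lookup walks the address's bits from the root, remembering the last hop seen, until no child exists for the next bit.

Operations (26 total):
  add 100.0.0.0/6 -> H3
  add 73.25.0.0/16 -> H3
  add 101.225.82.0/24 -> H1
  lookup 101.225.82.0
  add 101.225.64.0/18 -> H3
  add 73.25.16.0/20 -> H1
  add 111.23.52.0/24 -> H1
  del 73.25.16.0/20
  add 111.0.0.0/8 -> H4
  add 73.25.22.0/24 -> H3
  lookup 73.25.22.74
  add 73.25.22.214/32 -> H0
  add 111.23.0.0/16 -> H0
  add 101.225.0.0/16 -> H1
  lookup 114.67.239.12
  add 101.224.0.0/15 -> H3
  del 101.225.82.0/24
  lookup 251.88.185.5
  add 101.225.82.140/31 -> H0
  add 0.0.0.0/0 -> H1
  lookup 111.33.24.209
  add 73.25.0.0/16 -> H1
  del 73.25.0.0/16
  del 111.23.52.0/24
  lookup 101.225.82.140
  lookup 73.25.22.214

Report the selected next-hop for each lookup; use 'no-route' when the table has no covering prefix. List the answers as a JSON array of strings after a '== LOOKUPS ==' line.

Process each operation:
  add 100.0.0.0/6 -> H3 at depth 6
  add 73.25.0.0/16 -> H3 at depth 16
  add 101.225.82.0/24 -> H1 at depth 24
  Q 101.225.82.0: descend 011001011110000101010010 ; hops seen [H3,H1] ; pick H1
  add 101.225.64.0/18 -> H3 at depth 18
  add 73.25.16.0/20 -> H1 at depth 20
  add 111.23.52.0/24 -> H1 at depth 24
  - 73.25.16.0/20 clear@20
  add 111.0.0.0/8 -> H4 at depth 8
  add 73.25.22.0/24 -> H3 at depth 24
  Q 73.25.22.74: descend 010010010001100100010110 ; hops seen [H3,H3] ; pick H3
  add 73.25.22.214/32 -> H0 at depth 32
  add 111.23.0.0/16 -> H0 at depth 16
  add 101.225.0.0/16 -> H1 at depth 16
  Q 114.67.239.12: descend 011 ; hops seen [∅] ; pick no-route
  add 101.224.0.0/15 -> H3 at depth 15
  - 101.225.82.0/24 clear@24
  Q 251.88.185.5: descend ε ; hops seen [∅] ; pick no-route
  add 101.225.82.140/31 -> H0 at depth 31
  add 0.0.0.0/0 -> H1 at depth 0
  Q 111.33.24.209: descend 0110111100 ; hops seen [H1,H4] ; pick H4
  add 73.25.0.0/16 -> H1 at depth 16
  - 73.25.0.0/16 clear@16
  - 111.23.52.0/24 clear@24
  Q 101.225.82.140: descend 0110010111100001010100101000110 ; hops seen [H1,H3,H3,H1,H3,H0] ; pick H0
  Q 73.25.22.214: descend 01001001000110010001011011010110 ; hops seen [H1,H3,H0] ; pick H0

== LOOKUPS ==
["H1","H3","no-route","no-route","H4","H0","H0"]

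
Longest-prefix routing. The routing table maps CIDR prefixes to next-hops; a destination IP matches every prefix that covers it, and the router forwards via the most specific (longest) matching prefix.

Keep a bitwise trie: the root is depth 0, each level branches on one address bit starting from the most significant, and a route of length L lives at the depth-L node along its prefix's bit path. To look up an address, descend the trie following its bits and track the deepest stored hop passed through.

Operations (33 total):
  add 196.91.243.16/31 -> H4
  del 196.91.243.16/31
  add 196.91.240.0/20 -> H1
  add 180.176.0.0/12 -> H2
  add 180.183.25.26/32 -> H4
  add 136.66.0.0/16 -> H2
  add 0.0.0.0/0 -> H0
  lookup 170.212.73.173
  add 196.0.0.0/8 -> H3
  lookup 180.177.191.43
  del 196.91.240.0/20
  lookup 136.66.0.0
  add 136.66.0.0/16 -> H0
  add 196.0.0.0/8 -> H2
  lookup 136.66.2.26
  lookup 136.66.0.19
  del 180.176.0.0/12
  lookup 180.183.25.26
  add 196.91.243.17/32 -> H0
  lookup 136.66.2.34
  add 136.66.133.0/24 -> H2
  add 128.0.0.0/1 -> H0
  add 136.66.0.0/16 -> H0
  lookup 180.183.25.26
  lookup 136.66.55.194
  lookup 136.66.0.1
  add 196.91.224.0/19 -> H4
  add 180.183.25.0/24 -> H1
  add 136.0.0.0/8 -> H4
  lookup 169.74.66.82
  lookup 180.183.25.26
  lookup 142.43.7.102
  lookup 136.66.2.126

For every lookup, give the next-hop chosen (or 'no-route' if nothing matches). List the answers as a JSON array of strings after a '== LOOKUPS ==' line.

Process each operation:
  + 196.91.243.16/31 (H4) depth=31
  - 196.91.243.16/31 clear@31
  + 196.91.240.0/20 (H1) depth=20
  + 180.176.0.0/12 (H2) depth=12
  + 180.183.25.26/32 (H4) depth=32
  + 136.66.0.0/16 (H2) depth=16
  + 0.0.0.0/0 (H0) depth=0
  Q 170.212.73.173: descend 101 ; hops seen [H0] ; pick H0
  + 196.0.0.0/8 (H3) depth=8
  Q 180.177.191.43: descend 1011010010110 ; hops seen [H0,H2] ; pick H2
  - 196.91.240.0/20 clear@20
  Q 136.66.0.0: descend 1000100001000010 ; hops seen [H0,H2] ; pick H2
  + 136.66.0.0/16 (H0) depth=16
  + 196.0.0.0/8 (H2) depth=8
  Q 136.66.2.26: descend 1000100001000010 ; hops seen [H0,H0] ; pick H0
  Q 136.66.0.19: descend 1000100001000010 ; hops seen [H0,H0] ; pick H0
  - 180.176.0.0/12 clear@12
  Q 180.183.25.26: descend 10110100101101110001100100011010 ; hops seen [H0,H4] ; pick H4
  + 196.91.243.17/32 (H0) depth=32
  Q 136.66.2.34: descend 1000100001000010 ; hops seen [H0,H0] ; pick H0
  + 136.66.133.0/24 (H2) depth=24
  + 128.0.0.0/1 (H0) depth=1
  + 136.66.0.0/16 (H0) depth=16
  Q 180.183.25.26: descend 10110100101101110001100100011010 ; hops seen [H0,H0,H4] ; pick H4
  Q 136.66.55.194: descend 1000100001000010 ; hops seen [H0,H0,H0] ; pick H0
  Q 136.66.0.1: descend 1000100001000010 ; hops seen [H0,H0,H0] ; pick H0
  + 196.91.224.0/19 (H4) depth=19
  + 180.183.25.0/24 (H1) depth=24
  + 136.0.0.0/8 (H4) depth=8
  Q 169.74.66.82: descend 101 ; hops seen [H0,H0] ; pick H0
  Q 180.183.25.26: descend 10110100101101110001100100011010 ; hops seen [H0,H0,H1,H4] ; pick H4
  Q 142.43.7.102: descend 10001 ; hops seen [H0,H0] ; pick H0
  Q 136.66.2.126: descend 1000100001000010 ; hops seen [H0,H0,H4,H0] ; pick H0

== LOOKUPS ==
["H0","H2","H2","H0","H0","H4","H0","H4","H0","H0","H0","H4","H0","H0"]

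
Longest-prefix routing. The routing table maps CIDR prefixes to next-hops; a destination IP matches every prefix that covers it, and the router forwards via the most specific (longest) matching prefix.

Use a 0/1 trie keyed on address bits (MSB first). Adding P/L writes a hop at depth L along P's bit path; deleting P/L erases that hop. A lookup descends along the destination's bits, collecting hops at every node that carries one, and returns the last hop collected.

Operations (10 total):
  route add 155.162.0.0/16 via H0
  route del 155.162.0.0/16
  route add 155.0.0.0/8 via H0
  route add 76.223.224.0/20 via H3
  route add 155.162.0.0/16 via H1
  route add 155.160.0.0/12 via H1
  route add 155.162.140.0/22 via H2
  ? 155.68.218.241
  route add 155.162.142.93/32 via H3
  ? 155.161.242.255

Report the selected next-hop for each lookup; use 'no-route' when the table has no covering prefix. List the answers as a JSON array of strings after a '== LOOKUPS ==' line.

Apply in order:
  add 155.162.0.0/16 -> H0 at depth 16
  - 155.162.0.0/16 clear@16
  add 155.0.0.0/8 -> H0 at depth 8
  add 76.223.224.0/20 -> H3 at depth 20
  add 155.162.0.0/16 -> H1 at depth 16
  add 155.160.0.0/12 -> H1 at depth 12
  add 155.162.140.0/22 -> H2 at depth 22
  lookup 155.68.218.241: bits 10011011 walk d0:-→d1:-→d2:-→d3:-→d4:-→d5:-→d6:-→d7:-→d8:H0 -> H0
  add 155.162.142.93/32 -> H3 at depth 32
  lookup 155.161.242.255: bits 10011011101000 walk d0:-→d1:-→d2:-→d3:-→d4:-→d5:-→d6:-→d7:-→d8:H0→d9:-→d10:-→d11:-→d12:H1→d13:-→d14:- -> H1

== LOOKUPS ==
["H0","H1"]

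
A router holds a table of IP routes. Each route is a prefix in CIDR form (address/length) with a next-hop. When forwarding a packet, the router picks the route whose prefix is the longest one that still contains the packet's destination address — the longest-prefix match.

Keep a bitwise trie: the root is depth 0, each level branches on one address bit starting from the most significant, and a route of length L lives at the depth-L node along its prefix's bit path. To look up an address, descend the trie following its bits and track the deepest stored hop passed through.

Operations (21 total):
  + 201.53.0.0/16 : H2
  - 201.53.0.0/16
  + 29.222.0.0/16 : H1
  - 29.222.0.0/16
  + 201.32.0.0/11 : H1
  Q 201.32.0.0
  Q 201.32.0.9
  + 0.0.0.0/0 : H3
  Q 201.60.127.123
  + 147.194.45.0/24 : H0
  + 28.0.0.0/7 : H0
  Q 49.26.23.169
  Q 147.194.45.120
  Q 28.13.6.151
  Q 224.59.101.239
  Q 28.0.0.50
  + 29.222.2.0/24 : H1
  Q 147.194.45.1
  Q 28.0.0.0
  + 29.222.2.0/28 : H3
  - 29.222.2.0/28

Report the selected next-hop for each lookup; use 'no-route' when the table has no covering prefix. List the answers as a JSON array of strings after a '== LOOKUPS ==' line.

Apply in order:
  add 201.53.0.0/16 -> H2 at depth 16
  - 201.53.0.0/16 clear@16
  add 29.222.0.0/16 -> H1 at depth 16
  - 29.222.0.0/16 clear@16
  add 201.32.0.0/11 -> H1 at depth 11
  Q 201.32.0.0: descend 11001001001 ; hops seen [H1] ; pick H1
  Q 201.32.0.9: descend 11001001001 ; hops seen [H1] ; pick H1
  add 0.0.0.0/0 -> H3 at depth 0
  Q 201.60.127.123: descend 110010010011 ; hops seen [H3,H1] ; pick H1
  add 147.194.45.0/24 -> H0 at depth 24
  add 28.0.0.0/7 -> H0 at depth 7
  Q 49.26.23.169: descend 00 ; hops seen [H3] ; pick H3
  Q 147.194.45.120: descend 100100111100001000101101 ; hops seen [H3,H0] ; pick H0
  Q 28.13.6.151: descend 0001110 ; hops seen [H3,H0] ; pick H0
  Q 224.59.101.239: descend 11 ; hops seen [H3] ; pick H3
  Q 28.0.0.50: descend 0001110 ; hops seen [H3,H0] ; pick H0
  add 29.222.2.0/24 -> H1 at depth 24
  Q 147.194.45.1: descend 100100111100001000101101 ; hops seen [H3,H0] ; pick H0
  Q 28.0.0.0: descend 0001110 ; hops seen [H3,H0] ; pick H0
  add 29.222.2.0/28 -> H3 at depth 28
  - 29.222.2.0/28 clear@28

== LOOKUPS ==
["H1","H1","H1","H3","H0","H0","H3","H0","H0","H0"]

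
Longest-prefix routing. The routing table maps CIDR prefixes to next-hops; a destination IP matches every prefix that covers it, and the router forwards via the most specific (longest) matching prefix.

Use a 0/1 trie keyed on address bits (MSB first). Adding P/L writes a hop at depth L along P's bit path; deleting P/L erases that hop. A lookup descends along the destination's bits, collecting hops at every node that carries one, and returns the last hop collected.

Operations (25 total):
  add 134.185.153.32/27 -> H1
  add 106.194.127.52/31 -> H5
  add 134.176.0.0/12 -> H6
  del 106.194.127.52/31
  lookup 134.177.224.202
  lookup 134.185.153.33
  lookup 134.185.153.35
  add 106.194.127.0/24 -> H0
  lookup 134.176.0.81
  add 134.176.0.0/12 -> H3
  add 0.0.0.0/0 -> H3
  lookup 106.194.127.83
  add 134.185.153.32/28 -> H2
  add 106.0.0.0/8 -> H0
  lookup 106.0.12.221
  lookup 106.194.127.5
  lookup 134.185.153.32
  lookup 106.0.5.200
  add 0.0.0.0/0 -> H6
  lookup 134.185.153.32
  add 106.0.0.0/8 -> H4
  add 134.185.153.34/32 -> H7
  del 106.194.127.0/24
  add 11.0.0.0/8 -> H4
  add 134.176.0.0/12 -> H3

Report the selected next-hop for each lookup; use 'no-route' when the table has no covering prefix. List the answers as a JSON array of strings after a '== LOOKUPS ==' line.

Process each operation:
  + 134.185.153.32/27 (H1) depth=27
  + 106.194.127.52/31 (H5) depth=31
  + 134.176.0.0/12 (H6) depth=12
  del 106.194.127.52/31 (clear depth 31)
  lookup 134.177.224.202: bits 100001101011 walk d0:-→d1:-→d2:-→d3:-→d4:-→d5:-→d6:-→d7:-→d8:-→d9:-→d10:-→d11:-→d12:H6 -> H6
  lookup 134.185.153.33: bits 100001101011100110011001001 walk d0:-→d1:-→d2:-→d3:-→d4:-→d5:-→d6:-→d7:-→d8:-→d9:-→d10:-→d11:-→d12:H6→d13:-→d14:-→d15:-→d16:-→d17:-→d18:-→d19:-→d20:-→d21:-→d22:-→d23:-→d24:-→d25:-→d26:-→d27:H1 -> H1
  lookup 134.185.153.35: bits 100001101011100110011001001 walk d0:-→d1:-→d2:-→d3:-→d4:-→d5:-→d6:-→d7:-→d8:-→d9:-→d10:-→d11:-→d12:H6→d13:-→d14:-→d15:-→d16:-→d17:-→d18:-→d19:-→d20:-→d21:-→d22:-→d23:-→d24:-→d25:-→d26:-→d27:H1 -> H1
  + 106.194.127.0/24 (H0) depth=24
  lookup 134.176.0.81: bits 100001101011 walk d0:-→d1:-→d2:-→d3:-→d4:-→d5:-→d6:-→d7:-→d8:-→d9:-→d10:-→d11:-→d12:H6 -> H6
  + 134.176.0.0/12 (H3) depth=12
  + 0.0.0.0/0 (H3) depth=0
  lookup 106.194.127.83: bits 0110101011000010011111110 walk d0:H3→d1:-→d2:-→d3:-→d4:-→d5:-→d6:-→d7:-→d8:-→d9:-→d10:-→d11:-→d12:-→d13:-→d14:-→d15:-→d16:-→d17:-→d18:-→d19:-→d20:-→d21:-→d22:-→d23:-→d24:H0→d25:- -> H0
  + 134.185.153.32/28 (H2) depth=28
  + 106.0.0.0/8 (H0) depth=8
  lookup 106.0.12.221: bits 01101010 walk d0:H3→d1:-→d2:-→d3:-→d4:-→d5:-→d6:-→d7:-→d8:H0 -> H0
  lookup 106.194.127.5: bits 01101010110000100111111100 walk d0:H3→d1:-→d2:-→d3:-→d4:-→d5:-→d6:-→d7:-→d8:H0→d9:-→d10:-→d11:-→d12:-→d13:-→d14:-→d15:-→d16:-→d17:-→d18:-→d19:-→d20:-→d21:-→d22:-→d23:-→d24:H0→d25:-→d26:- -> H0
  lookup 134.185.153.32: bits 1000011010111001100110010010 walk d0:H3→d1:-→d2:-→d3:-→d4:-→d5:-→d6:-→d7:-→d8:-→d9:-→d10:-→d11:-→d12:H3→d13:-→d14:-→d15:-→d16:-→d17:-→d18:-→d19:-→d20:-→d21:-→d22:-→d23:-→d24:-→d25:-→d26:-→d27:H1→d28:H2 -> H2
  lookup 106.0.5.200: bits 01101010 walk d0:H3→d1:-→d2:-→d3:-→d4:-→d5:-→d6:-→d7:-→d8:H0 -> H0
  + 0.0.0.0/0 (H6) depth=0
  lookup 134.185.153.32: bits 1000011010111001100110010010 walk d0:H6→d1:-→d2:-→d3:-→d4:-→d5:-→d6:-→d7:-→d8:-→d9:-→d10:-→d11:-→d12:H3→d13:-→d14:-→d15:-→d16:-→d17:-→d18:-→d19:-→d20:-→d21:-→d22:-→d23:-→d24:-→d25:-→d26:-→d27:H1→d28:H2 -> H2
  + 106.0.0.0/8 (H4) depth=8
  + 134.185.153.34/32 (H7) depth=32
  del 106.194.127.0/24 (clear depth 24)
  + 11.0.0.0/8 (H4) depth=8
  + 134.176.0.0/12 (H3) depth=12

== LOOKUPS ==
["H6","H1","H1","H6","H0","H0","H0","H2","H0","H2"]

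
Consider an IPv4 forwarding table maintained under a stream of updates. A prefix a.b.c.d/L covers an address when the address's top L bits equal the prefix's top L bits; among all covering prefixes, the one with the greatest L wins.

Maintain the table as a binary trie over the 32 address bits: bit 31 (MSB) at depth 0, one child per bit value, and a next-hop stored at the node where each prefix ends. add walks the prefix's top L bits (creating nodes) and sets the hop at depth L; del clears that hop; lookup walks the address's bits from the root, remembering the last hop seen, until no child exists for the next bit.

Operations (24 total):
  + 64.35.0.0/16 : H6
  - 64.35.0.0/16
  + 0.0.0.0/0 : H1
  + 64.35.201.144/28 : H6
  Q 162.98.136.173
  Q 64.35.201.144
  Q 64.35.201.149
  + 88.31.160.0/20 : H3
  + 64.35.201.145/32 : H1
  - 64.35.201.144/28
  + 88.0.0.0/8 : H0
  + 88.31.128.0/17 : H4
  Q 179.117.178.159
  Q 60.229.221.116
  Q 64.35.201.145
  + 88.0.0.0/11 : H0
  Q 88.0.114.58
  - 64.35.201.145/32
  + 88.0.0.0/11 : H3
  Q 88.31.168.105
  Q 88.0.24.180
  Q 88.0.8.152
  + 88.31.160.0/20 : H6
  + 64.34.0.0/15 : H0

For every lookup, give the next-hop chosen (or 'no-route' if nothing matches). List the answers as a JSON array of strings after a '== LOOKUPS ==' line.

Apply in order:
  + 64.35.0.0/16 (H6) depth=16
  del 64.35.0.0/16 (clear depth 16)
  + 0.0.0.0/0 (H1) depth=0
  + 64.35.201.144/28 (H6) depth=28
  lookup 162.98.136.173: bits ε walk d0:H1 -> H1
  lookup 64.35.201.144: bits 0100000000100011110010011001 walk d0:H1→d1:-→d2:-→d3:-→d4:-→d5:-→d6:-→d7:-→d8:-→d9:-→d10:-→d11:-→d12:-→d13:-→d14:-→d15:-→d16:-→d17:-→d18:-→d19:-→d20:-→d21:-→d22:-→d23:-→d24:-→d25:-→d26:-→d27:-→d28:H6 -> H6
  lookup 64.35.201.149: bits 0100000000100011110010011001 walk d0:H1→d1:-→d2:-→d3:-→d4:-→d5:-→d6:-→d7:-→d8:-→d9:-→d10:-→d11:-→d12:-→d13:-→d14:-→d15:-→d16:-→d17:-→d18:-→d19:-→d20:-→d21:-→d22:-→d23:-→d24:-→d25:-→d26:-→d27:-→d28:H6 -> H6
  + 88.31.160.0/20 (H3) depth=20
  + 64.35.201.145/32 (H1) depth=32
  del 64.35.201.144/28 (clear depth 28)
  + 88.0.0.0/8 (H0) depth=8
  + 88.31.128.0/17 (H4) depth=17
  lookup 179.117.178.159: bits ε walk d0:H1 -> H1
  lookup 60.229.221.116: bits 0 walk d0:H1→d1:- -> H1
  lookup 64.35.201.145: bits 01000000001000111100100110010001 walk d0:H1→d1:-→d2:-→d3:-→d4:-→d5:-→d6:-→d7:-→d8:-→d9:-→d10:-→d11:-→d12:-→d13:-→d14:-→d15:-→d16:-→d17:-→d18:-→d19:-→d20:-→d21:-→d22:-→d23:-→d24:-→d25:-→d26:-→d27:-→d28:-→d29:-→d30:-→d31:-→d32:H1 -> H1
  + 88.0.0.0/11 (H0) depth=11
  lookup 88.0.114.58: bits 01011000000 walk d0:H1→d1:-→d2:-→d3:-→d4:-→d5:-→d6:-→d7:-→d8:H0→d9:-→d10:-→d11:H0 -> H0
  del 64.35.201.145/32 (clear depth 32)
  + 88.0.0.0/11 (H3) depth=11
  lookup 88.31.168.105: bits 01011000000111111010 walk d0:H1→d1:-→d2:-→d3:-→d4:-→d5:-→d6:-→d7:-→d8:H0→d9:-→d10:-→d11:H3→d12:-→d13:-→d14:-→d15:-→d16:-→d17:H4→d18:-→d19:-→d20:H3 -> H3
  lookup 88.0.24.180: bits 01011000000 walk d0:H1→d1:-→d2:-→d3:-→d4:-→d5:-→d6:-→d7:-→d8:H0→d9:-→d10:-→d11:H3 -> H3
  lookup 88.0.8.152: bits 01011000000 walk d0:H1→d1:-→d2:-→d3:-→d4:-→d5:-→d6:-→d7:-→d8:H0→d9:-→d10:-→d11:H3 -> H3
  + 88.31.160.0/20 (H6) depth=20
  + 64.34.0.0/15 (H0) depth=15

== LOOKUPS ==
["H1","H6","H6","H1","H1","H1","H0","H3","H3","H3"]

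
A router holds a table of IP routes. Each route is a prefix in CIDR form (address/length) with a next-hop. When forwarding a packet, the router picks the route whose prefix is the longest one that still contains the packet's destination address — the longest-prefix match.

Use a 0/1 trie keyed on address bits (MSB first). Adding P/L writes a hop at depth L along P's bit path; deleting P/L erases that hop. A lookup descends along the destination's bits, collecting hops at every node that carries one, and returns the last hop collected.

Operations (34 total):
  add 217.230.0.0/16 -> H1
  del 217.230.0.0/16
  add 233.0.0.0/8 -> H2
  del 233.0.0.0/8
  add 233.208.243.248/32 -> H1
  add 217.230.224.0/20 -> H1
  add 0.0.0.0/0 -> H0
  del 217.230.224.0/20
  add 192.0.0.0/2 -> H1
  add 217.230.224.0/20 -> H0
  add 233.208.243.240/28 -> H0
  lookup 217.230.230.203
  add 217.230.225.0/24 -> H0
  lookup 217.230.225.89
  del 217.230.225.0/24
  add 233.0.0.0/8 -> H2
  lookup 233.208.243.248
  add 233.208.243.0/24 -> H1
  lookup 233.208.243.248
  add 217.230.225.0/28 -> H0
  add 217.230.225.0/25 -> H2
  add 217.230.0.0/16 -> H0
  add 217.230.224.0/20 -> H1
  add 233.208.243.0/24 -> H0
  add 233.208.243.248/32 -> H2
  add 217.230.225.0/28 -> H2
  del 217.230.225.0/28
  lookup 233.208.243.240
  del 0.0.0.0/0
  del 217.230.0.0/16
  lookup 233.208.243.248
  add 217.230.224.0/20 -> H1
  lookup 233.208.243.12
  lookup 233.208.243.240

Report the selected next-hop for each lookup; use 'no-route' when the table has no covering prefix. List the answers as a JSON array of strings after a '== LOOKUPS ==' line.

Apply in order:
  + 217.230.0.0/16 (H1) depth=16
  del 217.230.0.0/16 (clear depth 16)
  + 233.0.0.0/8 (H2) depth=8
  del 233.0.0.0/8 (clear depth 8)
  + 233.208.243.248/32 (H1) depth=32
  + 217.230.224.0/20 (H1) depth=20
  + 0.0.0.0/0 (H0) depth=0
  del 217.230.224.0/20 (clear depth 20)
  + 192.0.0.0/2 (H1) depth=2
  + 217.230.224.0/20 (H0) depth=20
  + 233.208.243.240/28 (H0) depth=28
  Q 217.230.230.203: descend 11011001111001101110 ; hops seen [H0,H1,H0] ; pick H0
  + 217.230.225.0/24 (H0) depth=24
  Q 217.230.225.89: descend 110110011110011011100001 ; hops seen [H0,H1,H0,H0] ; pick H0
  del 217.230.225.0/24 (clear depth 24)
  + 233.0.0.0/8 (H2) depth=8
  Q 233.208.243.248: descend 11101001110100001111001111111000 ; hops seen [H0,H1,H2,H0,H1] ; pick H1
  + 233.208.243.0/24 (H1) depth=24
  Q 233.208.243.248: descend 11101001110100001111001111111000 ; hops seen [H0,H1,H2,H1,H0,H1] ; pick H1
  + 217.230.225.0/28 (H0) depth=28
  + 217.230.225.0/25 (H2) depth=25
  + 217.230.0.0/16 (H0) depth=16
  + 217.230.224.0/20 (H1) depth=20
  + 233.208.243.0/24 (H0) depth=24
  + 233.208.243.248/32 (H2) depth=32
  + 217.230.225.0/28 (H2) depth=28
  del 217.230.225.0/28 (clear depth 28)
  Q 233.208.243.240: descend 1110100111010000111100111111 ; hops seen [H0,H1,H2,H0,H0] ; pick H0
  del 0.0.0.0/0 (clear depth 0)
  del 217.230.0.0/16 (clear depth 16)
  Q 233.208.243.248: descend 11101001110100001111001111111000 ; hops seen [H1,H2,H0,H0,H2] ; pick H2
  + 217.230.224.0/20 (H1) depth=20
  Q 233.208.243.12: descend 111010011101000011110011 ; hops seen [H1,H2,H0] ; pick H0
  Q 233.208.243.240: descend 1110100111010000111100111111 ; hops seen [H1,H2,H0,H0] ; pick H0

== LOOKUPS ==
["H0","H0","H1","H1","H0","H2","H0","H0"]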